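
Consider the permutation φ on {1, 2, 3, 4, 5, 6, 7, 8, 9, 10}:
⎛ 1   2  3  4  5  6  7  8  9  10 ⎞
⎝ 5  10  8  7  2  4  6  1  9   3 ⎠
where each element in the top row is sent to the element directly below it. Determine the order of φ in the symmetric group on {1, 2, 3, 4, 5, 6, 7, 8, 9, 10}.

The disjoint-cycle form of φ has cycle lengths 6, 3, 1.
The order of φ is the least common multiple of its cycle lengths: lcm(6, 3) = 6.

6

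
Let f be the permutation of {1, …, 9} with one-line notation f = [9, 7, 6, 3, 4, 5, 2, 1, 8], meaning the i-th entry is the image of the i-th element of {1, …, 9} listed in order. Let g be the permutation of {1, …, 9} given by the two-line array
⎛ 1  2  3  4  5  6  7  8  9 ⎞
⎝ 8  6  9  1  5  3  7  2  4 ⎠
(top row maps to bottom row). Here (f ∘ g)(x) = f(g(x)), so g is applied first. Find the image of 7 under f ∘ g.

First apply g: g(7) = 7, then f(7) = 2. Thus (f ∘ g)(7) = 2.

2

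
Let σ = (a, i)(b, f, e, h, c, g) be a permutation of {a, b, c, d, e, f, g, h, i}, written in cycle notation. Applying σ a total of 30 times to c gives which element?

c lies in the 6-cycle (b, f, e, h, c, g).
Powers repeat with period 6 on this cycle, and 30 mod 6 = 0, so σ^30(c) = σ^0(c).
So σ^30(c) = c.

c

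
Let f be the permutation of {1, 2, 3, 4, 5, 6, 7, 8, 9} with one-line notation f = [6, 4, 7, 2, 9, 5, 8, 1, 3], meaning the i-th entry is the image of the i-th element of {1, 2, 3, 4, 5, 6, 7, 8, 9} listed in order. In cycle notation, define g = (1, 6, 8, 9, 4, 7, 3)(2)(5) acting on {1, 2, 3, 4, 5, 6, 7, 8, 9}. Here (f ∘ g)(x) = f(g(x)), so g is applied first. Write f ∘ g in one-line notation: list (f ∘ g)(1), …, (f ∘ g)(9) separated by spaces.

Chase each element through g then f: 1 → 6 → 5; 2 → 2 → 4; 3 → 1 → 6; 4 → 7 → 8; 5 → 5 → 9; 6 → 8 → 1; 7 → 3 → 7; 8 → 9 → 3; 9 → 4 → 2.
Collecting the images, f ∘ g = [5 4 6 8 9 1 7 3 2].

5 4 6 8 9 1 7 3 2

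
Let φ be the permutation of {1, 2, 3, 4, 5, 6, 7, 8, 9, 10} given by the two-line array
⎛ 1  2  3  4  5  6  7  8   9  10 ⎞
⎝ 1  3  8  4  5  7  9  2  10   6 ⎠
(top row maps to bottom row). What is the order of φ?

12

Writing φ as disjoint cycles, the cycle lengths are 4, 3, 1, 1, 1.
Since disjoint cycles commute, ord(φ) = lcm(4, 3) = 12.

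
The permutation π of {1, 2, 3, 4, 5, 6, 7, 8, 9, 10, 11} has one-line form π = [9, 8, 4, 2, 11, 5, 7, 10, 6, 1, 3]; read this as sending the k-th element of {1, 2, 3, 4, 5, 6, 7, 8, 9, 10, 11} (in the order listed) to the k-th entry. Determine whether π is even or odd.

odd

In disjoint-cycle form the cycle lengths are 10, 1.
A cycle of length ℓ contributes ℓ−1 transpositions, so π is a product of 9 transpositions — odd.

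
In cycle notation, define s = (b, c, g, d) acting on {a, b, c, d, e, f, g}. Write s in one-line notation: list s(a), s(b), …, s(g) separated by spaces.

a c g b e f d

Reading each image from the cycles: a→a, b→c, c→g, d→b, e→e, f→f, g→d.
So the one-line form is a c g b e f d.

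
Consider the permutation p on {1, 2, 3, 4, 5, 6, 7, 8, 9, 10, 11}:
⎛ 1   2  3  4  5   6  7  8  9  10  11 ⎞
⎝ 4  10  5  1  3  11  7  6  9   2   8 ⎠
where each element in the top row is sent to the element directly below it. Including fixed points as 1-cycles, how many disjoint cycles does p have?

6

The cycle decomposition is (1 4)(2 10)(3 5)(6 11 8)(7)(9), which has 6 cycles (counting 1-cycles).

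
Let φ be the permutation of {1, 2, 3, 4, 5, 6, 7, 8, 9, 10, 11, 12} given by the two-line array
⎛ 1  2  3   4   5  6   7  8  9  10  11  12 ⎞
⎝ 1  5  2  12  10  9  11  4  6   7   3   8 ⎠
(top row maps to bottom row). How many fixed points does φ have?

1

The fixed points (elements with φ(x) = x) are {1}, so there is 1.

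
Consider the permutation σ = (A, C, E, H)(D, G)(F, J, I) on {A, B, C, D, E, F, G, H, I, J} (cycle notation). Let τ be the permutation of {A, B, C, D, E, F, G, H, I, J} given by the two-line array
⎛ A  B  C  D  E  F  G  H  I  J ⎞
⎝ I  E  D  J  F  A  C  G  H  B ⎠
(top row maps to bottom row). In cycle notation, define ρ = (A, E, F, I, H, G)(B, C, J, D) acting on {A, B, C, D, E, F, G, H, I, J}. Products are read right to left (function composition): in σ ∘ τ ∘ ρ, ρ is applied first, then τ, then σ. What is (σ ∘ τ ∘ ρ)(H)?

(σ ∘ τ ∘ ρ)(H) = σ(τ(ρ(H))). ρ(H) = G, then τ(G) = C, then σ(C) = E, so the result is E.

E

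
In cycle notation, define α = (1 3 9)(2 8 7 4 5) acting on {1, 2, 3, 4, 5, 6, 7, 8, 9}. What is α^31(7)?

4

7 lies in the 5-cycle (2 8 7 4 5).
Powers repeat with period 5 on this cycle, and 31 mod 5 = 1, so α^31(7) = α^1(7).
Advancing 1 step from 7: 7 → 4.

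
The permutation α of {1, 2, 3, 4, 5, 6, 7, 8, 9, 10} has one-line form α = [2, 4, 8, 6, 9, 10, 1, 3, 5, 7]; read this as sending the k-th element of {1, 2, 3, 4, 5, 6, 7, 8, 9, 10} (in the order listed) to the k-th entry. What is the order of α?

Decomposing into disjoint cycles gives cycle lengths 6, 2, 2.
The order is lcm(6, 2, 2) = 6.

6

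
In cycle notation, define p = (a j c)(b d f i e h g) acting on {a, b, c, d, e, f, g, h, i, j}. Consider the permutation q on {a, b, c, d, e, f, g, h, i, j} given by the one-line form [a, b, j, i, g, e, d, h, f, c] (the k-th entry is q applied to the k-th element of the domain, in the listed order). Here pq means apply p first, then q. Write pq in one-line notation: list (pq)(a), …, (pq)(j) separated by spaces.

c i a e h f b d g j

(pq)(x) = q(p(x)). Computing each image: q(p(a)) = q(j) = c, q(p(b)) = q(d) = i, q(p(c)) = q(a) = a, q(p(d)) = q(f) = e, q(p(e)) = q(h) = h, q(p(f)) = q(i) = f, q(p(g)) = q(b) = b, q(p(h)) = q(g) = d, q(p(i)) = q(e) = g, q(p(j)) = q(c) = j.
Hence pq = [c i a e h f b d g j].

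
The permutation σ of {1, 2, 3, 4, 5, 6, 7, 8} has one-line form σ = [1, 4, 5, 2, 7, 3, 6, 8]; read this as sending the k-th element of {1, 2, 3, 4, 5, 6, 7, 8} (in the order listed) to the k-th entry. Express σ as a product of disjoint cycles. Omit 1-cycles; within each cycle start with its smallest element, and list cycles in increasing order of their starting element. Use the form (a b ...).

(2 4)(3 5 7 6)

From 2: 2 → 4 → 2, closing the cycle (2 4).
Continuing from each remaining unvisited element yields (2 4)(3 5 7 6).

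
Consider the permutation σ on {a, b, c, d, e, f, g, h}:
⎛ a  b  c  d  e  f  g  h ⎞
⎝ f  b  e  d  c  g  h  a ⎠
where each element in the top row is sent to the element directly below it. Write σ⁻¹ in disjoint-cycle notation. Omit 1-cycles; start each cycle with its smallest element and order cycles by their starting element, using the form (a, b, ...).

The cycle decomposition of σ is (a, f, g, h)(c, e).
The inverse reverses every cycle; in canonical form, σ⁻¹ = (a, h, g, f)(c, e).

(a, h, g, f)(c, e)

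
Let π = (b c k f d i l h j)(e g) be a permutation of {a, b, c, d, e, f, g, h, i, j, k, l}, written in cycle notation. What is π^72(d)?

d lies in the 9-cycle (b c k f d i l h j).
Powers repeat with period 9 on this cycle, and 72 mod 9 = 0, so π^72(d) = π^0(d).
So π^72(d) = d.

d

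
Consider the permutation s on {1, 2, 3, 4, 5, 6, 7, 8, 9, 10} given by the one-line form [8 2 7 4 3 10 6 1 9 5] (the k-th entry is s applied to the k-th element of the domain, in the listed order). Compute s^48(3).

10

Tracing 3 → 7 → … returns to 3 after 5 steps, so 3 lies in a 5-cycle (3 7 6 10 5).
On a 5-cycle, s^5 is the identity, so s^48 = s^3 there (48 ≡ 3 mod 5).
Advancing 3 steps from 3: 3 → 7 → 6 → 10.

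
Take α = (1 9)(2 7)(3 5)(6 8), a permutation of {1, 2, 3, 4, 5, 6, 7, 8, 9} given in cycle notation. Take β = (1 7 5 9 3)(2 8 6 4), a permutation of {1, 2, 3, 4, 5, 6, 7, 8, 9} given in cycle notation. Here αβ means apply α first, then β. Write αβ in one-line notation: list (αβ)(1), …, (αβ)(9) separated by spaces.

For each element, apply α then β: 1 → 9 → 3; 2 → 7 → 5; 3 → 5 → 9; 4 → 4 → 2; 5 → 3 → 1; 6 → 8 → 6; 7 → 2 → 8; 8 → 6 → 4; 9 → 1 → 7.
So αβ in one-line form is 3 5 9 2 1 6 8 4 7.

3 5 9 2 1 6 8 4 7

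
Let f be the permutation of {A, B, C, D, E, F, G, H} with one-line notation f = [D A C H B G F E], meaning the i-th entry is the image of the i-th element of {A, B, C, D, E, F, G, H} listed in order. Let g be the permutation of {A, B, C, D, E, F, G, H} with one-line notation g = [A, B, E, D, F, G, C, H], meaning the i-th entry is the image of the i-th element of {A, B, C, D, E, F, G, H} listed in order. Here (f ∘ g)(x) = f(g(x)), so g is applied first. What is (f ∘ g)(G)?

(f ∘ g)(G) = f(g(G)). g(G) = C, then f(C) = C. So (f ∘ g)(G) = C.

C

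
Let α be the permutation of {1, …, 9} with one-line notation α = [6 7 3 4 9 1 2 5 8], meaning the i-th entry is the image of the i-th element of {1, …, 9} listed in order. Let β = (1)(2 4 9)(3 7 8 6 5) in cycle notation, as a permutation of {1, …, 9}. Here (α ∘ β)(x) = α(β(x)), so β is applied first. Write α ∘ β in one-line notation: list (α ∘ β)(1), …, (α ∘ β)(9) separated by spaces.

(α ∘ β)(x) = α(β(x)). Computing each image: α(β(1)) = α(1) = 6, α(β(2)) = α(4) = 4, α(β(3)) = α(7) = 2, α(β(4)) = α(9) = 8, α(β(5)) = α(3) = 3, α(β(6)) = α(5) = 9, α(β(7)) = α(8) = 5, α(β(8)) = α(6) = 1, α(β(9)) = α(2) = 7.
Hence α ∘ β = [6 4 2 8 3 9 5 1 7].

6 4 2 8 3 9 5 1 7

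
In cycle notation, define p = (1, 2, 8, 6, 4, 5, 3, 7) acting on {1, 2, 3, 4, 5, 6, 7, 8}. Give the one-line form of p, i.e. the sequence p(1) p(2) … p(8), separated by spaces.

Each element maps to the next entry in its cycle (wrapping to the front): 1↦2, 2↦8, 3↦7, 4↦5, 5↦3, 6↦4, 7↦1, 8↦6.
So the one-line form is 2 8 7 5 3 4 1 6.

2 8 7 5 3 4 1 6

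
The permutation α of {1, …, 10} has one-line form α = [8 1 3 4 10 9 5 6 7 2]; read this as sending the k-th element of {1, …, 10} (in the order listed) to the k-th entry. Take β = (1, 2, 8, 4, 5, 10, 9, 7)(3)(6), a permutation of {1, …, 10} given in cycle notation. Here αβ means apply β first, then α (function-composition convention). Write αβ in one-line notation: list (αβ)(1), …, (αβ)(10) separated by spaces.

1 6 3 10 2 9 8 4 5 7

For each element, apply β then α: 1 → 2 → 1; 2 → 8 → 6; 3 → 3 → 3; 4 → 5 → 10; 5 → 10 → 2; 6 → 6 → 9; 7 → 1 → 8; 8 → 4 → 4; 9 → 7 → 5; 10 → 9 → 7.
Collecting the images, αβ = [1 6 3 10 2 9 8 4 5 7].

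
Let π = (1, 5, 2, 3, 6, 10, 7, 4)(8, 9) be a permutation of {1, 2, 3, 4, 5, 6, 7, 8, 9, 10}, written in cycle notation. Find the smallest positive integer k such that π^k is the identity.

8

The cycle type of π is (8, 2).
The order of π is the least common multiple of its cycle lengths: lcm(8, 2) = 8.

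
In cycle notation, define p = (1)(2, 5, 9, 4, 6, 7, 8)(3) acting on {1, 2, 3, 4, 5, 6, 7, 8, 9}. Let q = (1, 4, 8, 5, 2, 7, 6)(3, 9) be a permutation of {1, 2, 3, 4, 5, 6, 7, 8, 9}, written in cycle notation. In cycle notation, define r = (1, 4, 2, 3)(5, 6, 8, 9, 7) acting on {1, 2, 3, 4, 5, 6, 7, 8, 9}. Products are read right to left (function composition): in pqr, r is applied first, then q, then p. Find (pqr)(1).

(pqr)(1) = p(q(r(1))). r(1) = 4, then q(4) = 8, then p(8) = 2, so the result is 2.

2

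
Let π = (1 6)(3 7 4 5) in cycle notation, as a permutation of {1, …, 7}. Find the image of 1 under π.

Within (1 6), 1 ↦ 6.

6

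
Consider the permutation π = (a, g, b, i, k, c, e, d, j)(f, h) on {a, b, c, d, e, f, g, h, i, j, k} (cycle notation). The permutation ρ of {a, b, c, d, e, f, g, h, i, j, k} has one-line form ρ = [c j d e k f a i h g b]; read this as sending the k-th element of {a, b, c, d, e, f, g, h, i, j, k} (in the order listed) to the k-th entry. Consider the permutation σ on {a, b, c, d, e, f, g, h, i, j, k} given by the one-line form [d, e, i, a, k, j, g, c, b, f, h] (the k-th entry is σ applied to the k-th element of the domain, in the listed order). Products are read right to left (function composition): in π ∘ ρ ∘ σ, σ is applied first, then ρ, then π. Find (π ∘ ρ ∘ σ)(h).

j

Apply the permutations in order: σ(h) = c, then ρ(c) = d, then π(d) = j. So (π ∘ ρ ∘ σ)(h) = j.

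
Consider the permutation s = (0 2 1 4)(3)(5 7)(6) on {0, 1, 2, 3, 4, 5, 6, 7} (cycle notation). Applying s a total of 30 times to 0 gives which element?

1

0 lies in the 4-cycle (0 2 1 4).
Since the cycle has length 4, s^30 acts on it the same as s^2 (30 mod 4 = 2).
Advancing 2 steps from 0: 0 → 2 → 1.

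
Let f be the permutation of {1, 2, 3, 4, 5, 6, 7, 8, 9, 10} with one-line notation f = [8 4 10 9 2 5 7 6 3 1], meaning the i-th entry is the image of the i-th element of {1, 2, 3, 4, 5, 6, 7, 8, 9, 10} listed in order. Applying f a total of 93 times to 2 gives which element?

Tracing 2 → 4 → … returns to 2 after 9 steps, so 2 lies in a 9-cycle (1, 8, 6, 5, 2, 4, 9, 3, 10).
Since the cycle has length 9, f^93 acts on it the same as f^3 (93 mod 9 = 3).
Advancing 3 steps from 2: 2 → 4 → 9 → 3.

3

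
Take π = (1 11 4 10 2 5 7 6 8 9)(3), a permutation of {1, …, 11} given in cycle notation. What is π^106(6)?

10

6 lies in the 10-cycle (1 11 4 10 2 5 7 6 8 9).
Since the cycle has length 10, π^106 acts on it the same as π^6 (106 mod 10 = 6).
Advancing 6 steps from 6: 6 → 8 → 9 → 1 → 11 → 4 → 10.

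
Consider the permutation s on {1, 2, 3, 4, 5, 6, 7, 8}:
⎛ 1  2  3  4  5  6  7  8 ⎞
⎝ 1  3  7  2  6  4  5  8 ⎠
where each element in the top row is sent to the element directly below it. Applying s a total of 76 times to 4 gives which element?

5

Tracing 4 → 2 → … returns to 4 after 6 steps, so 4 lies in a 6-cycle (2 3 7 5 6 4).
Since the cycle has length 6, s^76 acts on it the same as s^4 (76 mod 6 = 4).
Stepping 4 places around the cycle: 4 → 2 → 3 → 7 → 5.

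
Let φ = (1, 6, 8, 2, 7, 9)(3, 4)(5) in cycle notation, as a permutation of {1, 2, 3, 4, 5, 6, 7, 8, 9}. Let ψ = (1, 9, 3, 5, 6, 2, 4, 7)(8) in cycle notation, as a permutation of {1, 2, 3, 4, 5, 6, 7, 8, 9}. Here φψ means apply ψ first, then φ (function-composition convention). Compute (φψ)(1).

1

ψ(1) = 9, then φ(9) = 1; composing gives (φψ)(1) = 1.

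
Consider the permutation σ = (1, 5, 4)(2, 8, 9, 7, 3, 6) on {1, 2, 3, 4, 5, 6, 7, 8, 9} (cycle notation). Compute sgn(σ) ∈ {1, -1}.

The cycle lengths are 6, 3.
A cycle of length ℓ contributes ℓ−1 transpositions, so σ is a product of 5 + 2 = 7 transpositions — odd.

-1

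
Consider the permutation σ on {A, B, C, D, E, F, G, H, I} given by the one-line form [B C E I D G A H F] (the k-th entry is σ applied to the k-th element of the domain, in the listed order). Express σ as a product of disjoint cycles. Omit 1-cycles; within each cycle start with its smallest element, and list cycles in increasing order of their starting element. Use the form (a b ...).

(A B C E D I F G)

Iterating σ from A gives A → B → C → E → D → I → F → G → A; that is the 8-cycle (A B C E D I F G).
Continuing from each remaining unvisited element yields (A B C E D I F G).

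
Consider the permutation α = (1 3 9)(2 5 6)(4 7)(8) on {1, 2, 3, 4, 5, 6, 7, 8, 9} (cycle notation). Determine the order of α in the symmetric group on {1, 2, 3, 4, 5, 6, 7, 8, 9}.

6

The disjoint cycles have lengths 3, 3, 2, 1.
The order is lcm(3, 3, 2) = 6.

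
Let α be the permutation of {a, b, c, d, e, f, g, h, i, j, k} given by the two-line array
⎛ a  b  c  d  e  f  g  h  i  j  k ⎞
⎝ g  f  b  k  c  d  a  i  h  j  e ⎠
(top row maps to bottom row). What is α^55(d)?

Tracing d → k → … returns to d after 6 steps, so d lies in a 6-cycle (b, f, d, k, e, c).
On a 6-cycle, α^6 is the identity, so α^55 = α^1 there (55 ≡ 1 mod 6).
Advancing 1 step from d: d → k.

k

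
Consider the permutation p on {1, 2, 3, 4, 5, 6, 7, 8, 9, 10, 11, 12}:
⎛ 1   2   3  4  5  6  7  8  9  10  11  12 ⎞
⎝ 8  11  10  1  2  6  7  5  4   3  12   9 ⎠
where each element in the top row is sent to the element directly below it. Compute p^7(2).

5

Tracing 2 → 11 → … returns to 2 after 8 steps, so 2 lies in an 8-cycle (1, 8, 5, 2, 11, 12, 9, 4).
Stepping 7 places around the cycle: 2 → 11 → 12 → 9 → 4 → 1 → 8 → 5.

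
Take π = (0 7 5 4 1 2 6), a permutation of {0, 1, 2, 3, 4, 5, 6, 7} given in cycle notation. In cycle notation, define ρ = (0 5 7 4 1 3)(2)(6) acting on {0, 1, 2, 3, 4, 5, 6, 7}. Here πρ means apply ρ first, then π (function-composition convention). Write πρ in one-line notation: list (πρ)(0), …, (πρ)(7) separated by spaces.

Chase each element through ρ then π: 0 → 5 → 4; 1 → 3 → 3; 2 → 2 → 6; 3 → 0 → 7; 4 → 1 → 2; 5 → 7 → 5; 6 → 6 → 0; 7 → 4 → 1.
Collecting the images, πρ = [4 3 6 7 2 5 0 1].

4 3 6 7 2 5 0 1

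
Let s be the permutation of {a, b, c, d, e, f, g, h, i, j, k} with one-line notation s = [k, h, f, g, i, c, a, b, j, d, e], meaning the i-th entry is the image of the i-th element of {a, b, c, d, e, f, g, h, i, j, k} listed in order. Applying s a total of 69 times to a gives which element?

g

Tracing a → k → … returns to a after 7 steps, so a lies in a 7-cycle (a k e i j d g).
Since the cycle has length 7, s^69 acts on it the same as s^6 (69 mod 7 = 6).
Advancing 6 steps from a: a → k → e → i → j → d → g.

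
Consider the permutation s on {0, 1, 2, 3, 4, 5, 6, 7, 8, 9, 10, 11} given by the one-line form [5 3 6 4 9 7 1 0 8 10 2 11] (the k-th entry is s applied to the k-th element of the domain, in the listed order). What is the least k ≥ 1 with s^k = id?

Writing s as disjoint cycles, the cycle lengths are 7, 3, 1, 1.
The order of s is the least common multiple of its cycle lengths: lcm(7, 3) = 21.

21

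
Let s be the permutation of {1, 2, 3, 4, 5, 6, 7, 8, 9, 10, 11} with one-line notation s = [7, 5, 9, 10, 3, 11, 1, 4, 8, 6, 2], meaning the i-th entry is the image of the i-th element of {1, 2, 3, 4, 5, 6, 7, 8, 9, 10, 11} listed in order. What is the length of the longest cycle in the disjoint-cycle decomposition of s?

Decomposing into disjoint cycles gives (1 7)(2 5 3 9 8 4 10 6 11); the longest has length 9.

9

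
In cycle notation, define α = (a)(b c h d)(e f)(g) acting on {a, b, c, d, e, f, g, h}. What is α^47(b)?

b lies in the 4-cycle (b c h d).
Since the cycle has length 4, α^47 acts on it the same as α^3 (47 mod 4 = 3).
Stepping 3 places around the cycle: b → c → h → d.

d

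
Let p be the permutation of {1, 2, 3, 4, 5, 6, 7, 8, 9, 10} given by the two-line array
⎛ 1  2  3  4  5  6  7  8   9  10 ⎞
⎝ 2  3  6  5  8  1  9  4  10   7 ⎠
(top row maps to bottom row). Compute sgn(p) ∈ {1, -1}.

In disjoint-cycle form the cycle lengths are 4, 3, 3.
A cycle of length ℓ contributes ℓ−1 transpositions, so p is a product of 3 + 2 + 2 = 7 transpositions — odd.

-1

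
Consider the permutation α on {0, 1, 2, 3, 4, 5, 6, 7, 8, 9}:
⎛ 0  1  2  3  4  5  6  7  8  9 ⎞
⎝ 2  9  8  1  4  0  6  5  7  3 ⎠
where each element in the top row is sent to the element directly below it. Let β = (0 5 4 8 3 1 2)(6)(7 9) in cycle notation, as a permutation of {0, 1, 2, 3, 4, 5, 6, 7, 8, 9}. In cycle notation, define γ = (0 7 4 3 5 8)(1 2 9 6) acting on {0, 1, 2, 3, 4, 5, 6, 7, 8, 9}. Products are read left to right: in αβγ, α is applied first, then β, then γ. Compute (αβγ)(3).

(αβγ)(3) = γ(β(α(3))). α(3) = 1, then β(1) = 2, then γ(2) = 9, so the result is 9.

9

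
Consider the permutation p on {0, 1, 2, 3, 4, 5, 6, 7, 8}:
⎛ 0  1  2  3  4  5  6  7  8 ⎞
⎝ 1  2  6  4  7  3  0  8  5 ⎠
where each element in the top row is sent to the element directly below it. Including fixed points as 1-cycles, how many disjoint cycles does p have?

The cycle decomposition is (0, 1, 2, 6)(3, 4, 7, 8, 5), which has 2 cycles (counting 1-cycles).

2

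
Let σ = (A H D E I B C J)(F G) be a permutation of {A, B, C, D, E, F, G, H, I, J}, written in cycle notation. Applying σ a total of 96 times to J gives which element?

J lies in the 8-cycle (A H D E I B C J).
On an 8-cycle, σ^8 is the identity, so σ^96 = σ^0 there (96 ≡ 0 mod 8).
So σ^96(J) = J.

J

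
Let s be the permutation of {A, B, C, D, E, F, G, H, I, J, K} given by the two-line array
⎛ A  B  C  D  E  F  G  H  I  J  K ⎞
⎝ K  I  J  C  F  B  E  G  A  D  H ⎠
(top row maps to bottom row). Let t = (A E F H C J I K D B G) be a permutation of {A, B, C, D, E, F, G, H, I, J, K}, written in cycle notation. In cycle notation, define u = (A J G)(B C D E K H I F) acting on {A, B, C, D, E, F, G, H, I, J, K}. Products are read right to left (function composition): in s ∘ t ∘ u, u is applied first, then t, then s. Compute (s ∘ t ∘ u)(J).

K

(s ∘ t ∘ u)(J) = s(t(u(J))). u(J) = G, then t(G) = A, then s(A) = K, so the result is K.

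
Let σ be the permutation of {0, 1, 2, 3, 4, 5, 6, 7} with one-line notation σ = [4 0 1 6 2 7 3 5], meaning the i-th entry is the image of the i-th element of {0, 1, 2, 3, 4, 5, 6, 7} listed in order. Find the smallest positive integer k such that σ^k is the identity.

4

Writing σ as disjoint cycles, the cycle lengths are 4, 2, 2.
The order of σ is the least common multiple of its cycle lengths: lcm(4, 2, 2) = 4.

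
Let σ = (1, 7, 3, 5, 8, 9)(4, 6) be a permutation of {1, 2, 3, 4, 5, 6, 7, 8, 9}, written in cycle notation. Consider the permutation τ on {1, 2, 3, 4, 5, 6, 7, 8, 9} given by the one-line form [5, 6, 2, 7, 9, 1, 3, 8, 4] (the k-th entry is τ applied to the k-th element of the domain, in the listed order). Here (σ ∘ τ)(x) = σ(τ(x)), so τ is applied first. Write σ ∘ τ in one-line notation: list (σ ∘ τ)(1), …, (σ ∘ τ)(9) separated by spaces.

(σ ∘ τ)(x) = σ(τ(x)). Computing each image: σ(τ(1)) = σ(5) = 8, σ(τ(2)) = σ(6) = 4, σ(τ(3)) = σ(2) = 2, σ(τ(4)) = σ(7) = 3, σ(τ(5)) = σ(9) = 1, σ(τ(6)) = σ(1) = 7, σ(τ(7)) = σ(3) = 5, σ(τ(8)) = σ(8) = 9, σ(τ(9)) = σ(4) = 6.
Hence σ ∘ τ = [8 4 2 3 1 7 5 9 6].

8 4 2 3 1 7 5 9 6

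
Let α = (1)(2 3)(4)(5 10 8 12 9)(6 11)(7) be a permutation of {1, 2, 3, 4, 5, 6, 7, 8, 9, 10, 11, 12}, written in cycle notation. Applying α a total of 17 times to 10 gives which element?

10 lies in the 5-cycle (5 10 8 12 9).
Powers repeat with period 5 on this cycle, and 17 mod 5 = 2, so α^17(10) = α^2(10).
Stepping 2 places around the cycle: 10 → 8 → 12.

12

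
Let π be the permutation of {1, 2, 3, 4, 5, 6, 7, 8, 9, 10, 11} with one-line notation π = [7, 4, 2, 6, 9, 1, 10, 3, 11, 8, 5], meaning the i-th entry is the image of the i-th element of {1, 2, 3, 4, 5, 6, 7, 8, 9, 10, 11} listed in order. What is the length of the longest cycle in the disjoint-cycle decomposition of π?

Decomposing into disjoint cycles gives (1 7 10 8 3 2 4 6)(5 9 11); the longest has length 8.

8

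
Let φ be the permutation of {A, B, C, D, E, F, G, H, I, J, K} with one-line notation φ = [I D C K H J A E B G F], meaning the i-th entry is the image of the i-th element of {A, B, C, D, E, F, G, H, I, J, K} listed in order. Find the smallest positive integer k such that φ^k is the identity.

The disjoint-cycle form of φ has cycle lengths 8, 2, 1.
The order of φ is the least common multiple of its cycle lengths: lcm(8, 2) = 8.

8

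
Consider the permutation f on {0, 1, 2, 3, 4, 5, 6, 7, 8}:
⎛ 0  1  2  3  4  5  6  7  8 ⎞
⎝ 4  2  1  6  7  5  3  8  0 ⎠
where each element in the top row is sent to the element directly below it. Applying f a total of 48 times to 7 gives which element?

7

Tracing 7 → 8 → … returns to 7 after 4 steps, so 7 lies in a 4-cycle (0, 4, 7, 8).
Since the cycle has length 4, f^48 acts on it the same as f^0 (48 mod 4 = 0).
So f^48(7) = 7.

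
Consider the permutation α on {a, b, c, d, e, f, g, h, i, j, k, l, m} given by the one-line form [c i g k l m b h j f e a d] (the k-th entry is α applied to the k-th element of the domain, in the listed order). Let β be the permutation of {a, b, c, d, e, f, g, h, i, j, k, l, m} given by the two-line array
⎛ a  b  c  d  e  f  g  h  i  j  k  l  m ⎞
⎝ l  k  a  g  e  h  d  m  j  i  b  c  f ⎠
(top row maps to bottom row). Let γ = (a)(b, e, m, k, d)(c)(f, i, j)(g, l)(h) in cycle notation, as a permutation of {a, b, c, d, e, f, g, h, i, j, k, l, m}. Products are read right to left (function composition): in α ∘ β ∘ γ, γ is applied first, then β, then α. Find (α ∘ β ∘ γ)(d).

Chase d: γ(d) = b; β(b) = k; α(k) = e. Hence (α ∘ β ∘ γ)(d) = e.

e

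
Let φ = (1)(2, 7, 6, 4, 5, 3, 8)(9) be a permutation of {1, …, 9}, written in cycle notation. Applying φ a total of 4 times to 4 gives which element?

4 lies in the 7-cycle (2, 7, 6, 4, 5, 3, 8).
Advancing 4 steps from 4: 4 → 5 → 3 → 8 → 2.

2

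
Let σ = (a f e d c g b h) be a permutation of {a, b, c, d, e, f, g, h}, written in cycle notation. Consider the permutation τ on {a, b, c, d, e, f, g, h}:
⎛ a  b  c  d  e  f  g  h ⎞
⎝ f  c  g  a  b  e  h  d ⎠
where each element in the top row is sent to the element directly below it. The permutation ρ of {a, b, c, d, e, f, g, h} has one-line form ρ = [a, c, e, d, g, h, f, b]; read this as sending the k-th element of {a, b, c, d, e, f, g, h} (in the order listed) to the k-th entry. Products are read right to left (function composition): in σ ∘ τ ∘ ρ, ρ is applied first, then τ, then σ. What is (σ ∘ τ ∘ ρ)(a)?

e

(σ ∘ τ ∘ ρ)(a) = σ(τ(ρ(a))). ρ(a) = a, then τ(a) = f, then σ(f) = e, so the result is e.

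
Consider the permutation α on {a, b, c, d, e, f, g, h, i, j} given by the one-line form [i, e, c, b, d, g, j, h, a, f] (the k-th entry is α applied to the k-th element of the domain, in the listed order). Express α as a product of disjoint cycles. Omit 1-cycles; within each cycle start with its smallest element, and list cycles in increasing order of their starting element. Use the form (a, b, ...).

(a, i)(b, e, d)(f, g, j)

Start at a and follow images: a → i → a, giving the cycle (a, i).
Continuing from each remaining unvisited element yields (a, i)(b, e, d)(f, g, j).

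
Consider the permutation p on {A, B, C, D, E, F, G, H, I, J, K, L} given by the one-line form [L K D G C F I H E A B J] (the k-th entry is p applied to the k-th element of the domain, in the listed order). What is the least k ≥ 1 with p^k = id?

30

Decomposing into disjoint cycles gives cycle lengths 5, 3, 2, 1, 1.
The order of p is the least common multiple of its cycle lengths: lcm(5, 3, 2) = 30.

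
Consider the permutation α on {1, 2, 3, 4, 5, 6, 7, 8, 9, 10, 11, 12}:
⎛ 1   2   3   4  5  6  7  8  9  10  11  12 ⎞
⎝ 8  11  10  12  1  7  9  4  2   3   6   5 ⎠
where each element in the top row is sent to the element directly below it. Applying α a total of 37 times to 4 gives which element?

5

Tracing 4 → 12 → … returns to 4 after 5 steps, so 4 lies in a 5-cycle (1 8 4 12 5).
Powers repeat with period 5 on this cycle, and 37 mod 5 = 2, so α^37(4) = α^2(4).
Stepping 2 places around the cycle: 4 → 12 → 5.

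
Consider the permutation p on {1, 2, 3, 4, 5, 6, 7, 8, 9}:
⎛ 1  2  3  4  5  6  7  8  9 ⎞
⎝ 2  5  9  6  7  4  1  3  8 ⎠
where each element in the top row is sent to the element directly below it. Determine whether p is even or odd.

In disjoint-cycle form the cycle lengths are 4, 3, 2.
A cycle is odd iff its length is even; p has 2 even-length cycles, so sgn(p) = (−1)^2 and p is even.

even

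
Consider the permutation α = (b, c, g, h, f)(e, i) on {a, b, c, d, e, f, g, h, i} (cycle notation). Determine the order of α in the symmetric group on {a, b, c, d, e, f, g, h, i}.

The cycle type of α is (5, 2, 1, 1).
The order of α is the least common multiple of its cycle lengths: lcm(5, 2) = 10.

10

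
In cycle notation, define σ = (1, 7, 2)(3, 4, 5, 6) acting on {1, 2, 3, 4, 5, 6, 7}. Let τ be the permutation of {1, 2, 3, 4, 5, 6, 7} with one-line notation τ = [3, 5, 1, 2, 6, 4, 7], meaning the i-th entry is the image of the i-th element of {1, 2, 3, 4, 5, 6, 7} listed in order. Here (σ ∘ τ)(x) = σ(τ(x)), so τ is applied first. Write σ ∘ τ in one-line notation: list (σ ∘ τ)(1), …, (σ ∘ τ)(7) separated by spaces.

For each element, apply τ then σ: 1 → 3 → 4; 2 → 5 → 6; 3 → 1 → 7; 4 → 2 → 1; 5 → 6 → 3; 6 → 4 → 5; 7 → 7 → 2.
Collecting the images, σ ∘ τ = [4 6 7 1 3 5 2].

4 6 7 1 3 5 2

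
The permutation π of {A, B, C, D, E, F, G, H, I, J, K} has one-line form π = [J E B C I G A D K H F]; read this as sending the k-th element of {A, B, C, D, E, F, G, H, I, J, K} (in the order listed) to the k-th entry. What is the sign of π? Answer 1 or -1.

In disjoint-cycle form the cycle lengths are 11.
A cycle of length ℓ contributes ℓ−1 transpositions, so π is a product of 10 transpositions — even.

1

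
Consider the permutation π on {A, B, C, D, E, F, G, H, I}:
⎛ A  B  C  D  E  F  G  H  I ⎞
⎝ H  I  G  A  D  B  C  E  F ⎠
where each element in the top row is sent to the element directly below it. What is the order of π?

12

The disjoint-cycle form of π has cycle lengths 4, 3, 2.
Since disjoint cycles commute, ord(π) = lcm(4, 3, 2) = 12.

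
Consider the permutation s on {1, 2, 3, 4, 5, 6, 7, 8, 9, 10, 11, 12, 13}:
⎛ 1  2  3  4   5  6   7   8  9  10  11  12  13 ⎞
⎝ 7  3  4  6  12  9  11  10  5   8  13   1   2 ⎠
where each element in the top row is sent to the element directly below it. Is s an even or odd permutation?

In disjoint-cycle form the cycle lengths are 11, 2.
A cycle is odd iff its length is even; s has 1 even-length cycle, so sgn(s) = (−1)^1 and s is odd.

odd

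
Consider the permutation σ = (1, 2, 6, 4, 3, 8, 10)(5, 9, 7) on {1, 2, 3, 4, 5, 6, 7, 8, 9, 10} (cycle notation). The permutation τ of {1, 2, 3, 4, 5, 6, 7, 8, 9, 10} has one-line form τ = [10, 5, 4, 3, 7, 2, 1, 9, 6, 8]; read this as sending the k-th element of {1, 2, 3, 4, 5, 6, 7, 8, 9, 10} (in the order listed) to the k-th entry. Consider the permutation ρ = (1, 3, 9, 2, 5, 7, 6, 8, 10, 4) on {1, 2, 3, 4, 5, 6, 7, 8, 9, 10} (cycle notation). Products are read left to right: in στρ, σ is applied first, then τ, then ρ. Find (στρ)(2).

5

Chase 2: σ(2) = 6; τ(6) = 2; ρ(2) = 5. Hence (στρ)(2) = 5.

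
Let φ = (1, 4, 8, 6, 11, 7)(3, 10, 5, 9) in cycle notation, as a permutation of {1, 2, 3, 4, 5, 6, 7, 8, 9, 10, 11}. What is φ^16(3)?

3 lies in the 4-cycle (3, 10, 5, 9).
Since the cycle has length 4, φ^16 acts on it the same as φ^0 (16 mod 4 = 0).
So φ^16(3) = 3.

3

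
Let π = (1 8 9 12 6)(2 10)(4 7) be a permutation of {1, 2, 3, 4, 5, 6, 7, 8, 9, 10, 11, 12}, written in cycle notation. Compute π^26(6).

1

6 lies in the 5-cycle (1 8 9 12 6).
Powers repeat with period 5 on this cycle, and 26 mod 5 = 1, so π^26(6) = π^1(6).
Stepping 1 place around the cycle: 6 → 1.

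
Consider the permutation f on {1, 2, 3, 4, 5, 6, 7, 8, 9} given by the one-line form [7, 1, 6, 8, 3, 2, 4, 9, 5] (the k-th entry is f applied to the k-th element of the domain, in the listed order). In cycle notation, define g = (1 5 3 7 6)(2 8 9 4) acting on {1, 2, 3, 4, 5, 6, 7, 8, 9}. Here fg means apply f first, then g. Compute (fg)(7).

(fg)(7) = g(f(7)). f(7) = 4, then g(4) = 2. So (fg)(7) = 2.

2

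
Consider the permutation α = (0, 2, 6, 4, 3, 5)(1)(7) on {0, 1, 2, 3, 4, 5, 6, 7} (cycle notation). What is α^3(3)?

3 lies in the 6-cycle (0, 2, 6, 4, 3, 5).
Stepping 3 places around the cycle: 3 → 5 → 0 → 2.

2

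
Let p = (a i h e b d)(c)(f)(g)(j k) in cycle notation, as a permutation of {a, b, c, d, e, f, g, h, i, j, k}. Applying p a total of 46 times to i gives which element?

i lies in the 6-cycle (a i h e b d).
On a 6-cycle, p^6 is the identity, so p^46 = p^4 there (46 ≡ 4 mod 6).
Stepping 4 places around the cycle: i → h → e → b → d.

d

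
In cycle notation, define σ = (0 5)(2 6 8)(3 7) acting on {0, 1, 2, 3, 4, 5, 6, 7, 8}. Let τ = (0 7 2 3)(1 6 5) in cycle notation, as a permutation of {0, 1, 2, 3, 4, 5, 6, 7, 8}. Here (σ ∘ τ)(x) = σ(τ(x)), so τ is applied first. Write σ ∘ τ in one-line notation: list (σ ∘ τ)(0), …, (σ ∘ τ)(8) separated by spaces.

3 8 7 5 4 1 0 6 2

Chase each element through τ then σ: 0 → 7 → 3; 1 → 6 → 8; 2 → 3 → 7; 3 → 0 → 5; 4 → 4 → 4; 5 → 1 → 1; 6 → 5 → 0; 7 → 2 → 6; 8 → 8 → 2.
Collecting the images, σ ∘ τ = [3 8 7 5 4 1 0 6 2].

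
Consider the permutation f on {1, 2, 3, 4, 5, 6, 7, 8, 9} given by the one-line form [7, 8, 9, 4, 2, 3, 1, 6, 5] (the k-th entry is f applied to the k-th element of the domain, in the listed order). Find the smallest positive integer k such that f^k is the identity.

6

Decomposing into disjoint cycles gives cycle lengths 6, 2, 1.
The order of f is the least common multiple of its cycle lengths: lcm(6, 2) = 6.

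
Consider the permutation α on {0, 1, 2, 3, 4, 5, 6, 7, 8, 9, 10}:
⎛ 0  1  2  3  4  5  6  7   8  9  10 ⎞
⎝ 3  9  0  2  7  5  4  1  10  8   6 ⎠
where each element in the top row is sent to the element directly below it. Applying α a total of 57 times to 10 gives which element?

Tracing 10 → 6 → … returns to 10 after 7 steps, so 10 lies in a 7-cycle (1 9 8 10 6 4 7).
Powers repeat with period 7 on this cycle, and 57 mod 7 = 1, so α^57(10) = α^1(10).
Advancing 1 step from 10: 10 → 6.

6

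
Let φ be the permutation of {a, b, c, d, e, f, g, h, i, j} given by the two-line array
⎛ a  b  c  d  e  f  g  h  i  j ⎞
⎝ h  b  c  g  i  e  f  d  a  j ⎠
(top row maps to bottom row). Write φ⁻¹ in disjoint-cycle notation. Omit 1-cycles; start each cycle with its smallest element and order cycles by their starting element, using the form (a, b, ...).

(a, i, e, f, g, d, h)

First write φ in disjoint cycles: (a, h, d, g, f, e, i).
The inverse reverses every cycle; in canonical form, φ⁻¹ = (a, i, e, f, g, d, h).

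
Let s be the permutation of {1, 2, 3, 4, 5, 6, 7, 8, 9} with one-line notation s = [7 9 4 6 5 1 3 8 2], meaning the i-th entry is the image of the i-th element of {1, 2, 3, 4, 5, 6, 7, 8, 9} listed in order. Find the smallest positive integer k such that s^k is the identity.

Writing s as disjoint cycles, the cycle lengths are 5, 2, 1, 1.
Since disjoint cycles commute, ord(s) = lcm(5, 2) = 10.

10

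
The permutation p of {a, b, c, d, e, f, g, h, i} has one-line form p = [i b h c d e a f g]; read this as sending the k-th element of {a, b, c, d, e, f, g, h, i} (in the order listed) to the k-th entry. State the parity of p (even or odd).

In disjoint-cycle form the cycle lengths are 5, 3, 1.
A cycle of length ℓ contributes ℓ−1 transpositions, so p is a product of 4 + 2 = 6 transpositions — even.

even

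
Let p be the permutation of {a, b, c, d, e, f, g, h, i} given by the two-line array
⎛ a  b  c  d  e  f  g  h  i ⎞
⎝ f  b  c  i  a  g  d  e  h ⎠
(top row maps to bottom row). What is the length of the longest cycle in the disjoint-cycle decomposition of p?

7

Decomposing into disjoint cycles gives (a f g d i h e); the longest has length 7.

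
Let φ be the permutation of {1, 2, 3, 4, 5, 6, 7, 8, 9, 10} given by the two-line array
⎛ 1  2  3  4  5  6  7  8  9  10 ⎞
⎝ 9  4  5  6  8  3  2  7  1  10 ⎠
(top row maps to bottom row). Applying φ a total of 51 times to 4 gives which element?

Tracing 4 → 6 → … returns to 4 after 7 steps, so 4 lies in a 7-cycle (2 4 6 3 5 8 7).
Since the cycle has length 7, φ^51 acts on it the same as φ^2 (51 mod 7 = 2).
Advancing 2 steps from 4: 4 → 6 → 3.

3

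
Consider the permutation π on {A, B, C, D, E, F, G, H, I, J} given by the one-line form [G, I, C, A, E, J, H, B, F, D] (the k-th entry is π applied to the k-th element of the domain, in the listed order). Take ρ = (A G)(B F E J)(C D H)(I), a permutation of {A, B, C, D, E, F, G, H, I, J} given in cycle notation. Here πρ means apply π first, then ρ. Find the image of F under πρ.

B

First apply π: π(F) = J, then ρ(J) = B. Thus (πρ)(F) = B.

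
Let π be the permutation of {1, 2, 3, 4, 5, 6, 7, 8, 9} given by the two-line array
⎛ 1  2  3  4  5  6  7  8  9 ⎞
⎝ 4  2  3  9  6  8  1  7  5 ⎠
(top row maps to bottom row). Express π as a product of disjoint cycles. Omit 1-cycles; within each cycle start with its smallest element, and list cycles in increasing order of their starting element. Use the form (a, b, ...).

(1, 4, 9, 5, 6, 8, 7)

From 1: 1 → 4 → 9 → 5 → 6 → 8 → 7 → 1, closing the cycle (1, 4, 9, 5, 6, 8, 7).
Repeating from the next unused element and collecting all non-trivial cycles gives (1, 4, 9, 5, 6, 8, 7).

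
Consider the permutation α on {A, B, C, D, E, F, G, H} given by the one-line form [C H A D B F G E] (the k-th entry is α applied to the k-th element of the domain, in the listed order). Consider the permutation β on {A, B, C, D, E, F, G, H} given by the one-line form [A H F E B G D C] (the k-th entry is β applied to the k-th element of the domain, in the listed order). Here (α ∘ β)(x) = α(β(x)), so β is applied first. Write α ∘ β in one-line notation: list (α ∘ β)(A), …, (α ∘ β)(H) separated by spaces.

C E F B H G D A

(α ∘ β)(x) = α(β(x)). Computing each image: α(β(A)) = α(A) = C, α(β(B)) = α(H) = E, α(β(C)) = α(F) = F, α(β(D)) = α(E) = B, α(β(E)) = α(B) = H, α(β(F)) = α(G) = G, α(β(G)) = α(D) = D, α(β(H)) = α(C) = A.
Hence α ∘ β = [C E F B H G D A].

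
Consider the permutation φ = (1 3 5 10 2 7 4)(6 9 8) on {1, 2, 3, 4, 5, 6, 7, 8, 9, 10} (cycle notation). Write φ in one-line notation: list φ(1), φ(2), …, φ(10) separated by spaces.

Each element maps to the next entry in its cycle (wrapping to the front): 1→3, 2→7, 3→5, 4→1, 5→10, 6→9, 7→4, 8→6, 9→8, 10→2.
Listing these in domain order gives 3 7 5 1 10 9 4 6 8 2.

3 7 5 1 10 9 4 6 8 2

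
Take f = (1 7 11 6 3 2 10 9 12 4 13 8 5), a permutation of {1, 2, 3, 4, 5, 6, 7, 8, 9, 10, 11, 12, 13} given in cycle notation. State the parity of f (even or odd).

even

The cycle lengths are 13.
A cycle of length ℓ contributes ℓ−1 transpositions, so f is a product of 12 transpositions — even.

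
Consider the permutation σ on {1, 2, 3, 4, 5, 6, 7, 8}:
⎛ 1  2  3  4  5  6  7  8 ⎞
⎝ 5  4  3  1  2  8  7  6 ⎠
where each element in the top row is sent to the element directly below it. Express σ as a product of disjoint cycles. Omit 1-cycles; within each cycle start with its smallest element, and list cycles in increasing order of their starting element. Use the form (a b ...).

Iterating σ from 1 gives 1 → 5 → 2 → 4 → 1; that is the 4-cycle (1 5 2 4).
Continuing from each remaining unvisited element yields (1 5 2 4)(6 8).

(1 5 2 4)(6 8)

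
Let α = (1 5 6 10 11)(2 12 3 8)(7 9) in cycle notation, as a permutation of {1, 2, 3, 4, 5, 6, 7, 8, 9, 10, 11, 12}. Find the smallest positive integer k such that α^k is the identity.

20

The disjoint cycles have lengths 5, 4, 2, 1.
The order is lcm(5, 4, 2) = 20.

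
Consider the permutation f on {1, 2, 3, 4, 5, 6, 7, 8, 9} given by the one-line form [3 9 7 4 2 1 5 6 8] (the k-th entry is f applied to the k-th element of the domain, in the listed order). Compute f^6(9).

Tracing 9 → 8 → … returns to 9 after 8 steps, so 9 lies in an 8-cycle (1, 3, 7, 5, 2, 9, 8, 6).
Advancing 6 steps from 9: 9 → 8 → 6 → 1 → 3 → 7 → 5.

5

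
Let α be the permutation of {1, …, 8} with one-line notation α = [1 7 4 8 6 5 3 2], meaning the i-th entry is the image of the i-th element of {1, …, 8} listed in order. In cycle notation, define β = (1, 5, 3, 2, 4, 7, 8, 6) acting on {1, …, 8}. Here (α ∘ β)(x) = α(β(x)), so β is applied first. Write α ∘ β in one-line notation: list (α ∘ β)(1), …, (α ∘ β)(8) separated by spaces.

6 8 7 3 4 1 2 5

For each element, apply β then α: 1 → 5 → 6; 2 → 4 → 8; 3 → 2 → 7; 4 → 7 → 3; 5 → 3 → 4; 6 → 1 → 1; 7 → 8 → 2; 8 → 6 → 5.
Collecting the images, α ∘ β = [6 8 7 3 4 1 2 5].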